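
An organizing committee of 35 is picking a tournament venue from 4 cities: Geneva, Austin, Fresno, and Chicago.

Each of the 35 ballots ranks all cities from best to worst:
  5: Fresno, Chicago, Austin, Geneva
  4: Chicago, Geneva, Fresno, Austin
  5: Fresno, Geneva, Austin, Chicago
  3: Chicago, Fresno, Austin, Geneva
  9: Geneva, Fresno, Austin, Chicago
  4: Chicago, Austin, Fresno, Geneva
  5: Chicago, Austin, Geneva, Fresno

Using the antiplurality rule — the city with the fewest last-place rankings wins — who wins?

Last-place votes: Geneva 12, Austin 4, Fresno 5, Chicago 14.

Austin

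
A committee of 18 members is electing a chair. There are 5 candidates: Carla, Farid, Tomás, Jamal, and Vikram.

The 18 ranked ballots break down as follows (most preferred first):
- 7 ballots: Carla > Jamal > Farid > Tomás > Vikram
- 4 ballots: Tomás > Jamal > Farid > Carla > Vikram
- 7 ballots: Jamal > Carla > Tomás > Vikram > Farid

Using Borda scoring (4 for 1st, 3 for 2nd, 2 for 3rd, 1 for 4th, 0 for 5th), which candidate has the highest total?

Jamal

Carla: 7×4 + 4×1 + 7×3 = 53
Farid: 7×2 + 4×2 + 7×0 = 22
Tomás: 7×1 + 4×4 + 7×2 = 37
Jamal: 7×3 + 4×3 + 7×4 = 61
Vikram: 7×0 + 4×0 + 7×1 = 7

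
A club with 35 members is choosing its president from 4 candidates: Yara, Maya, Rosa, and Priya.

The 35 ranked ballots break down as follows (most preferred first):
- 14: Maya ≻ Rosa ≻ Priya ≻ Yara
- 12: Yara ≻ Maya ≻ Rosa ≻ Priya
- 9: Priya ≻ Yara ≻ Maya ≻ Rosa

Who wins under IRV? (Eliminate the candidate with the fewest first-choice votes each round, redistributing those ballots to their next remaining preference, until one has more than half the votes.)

Yara

Round 1: Yara 12, Maya 14, Rosa 0, Priya 9. Rosa eliminated.
Round 2: Yara 12, Maya 14, Priya 9. Priya eliminated.
Round 3: Yara 21, Maya 14. Yara has a majority (≥18).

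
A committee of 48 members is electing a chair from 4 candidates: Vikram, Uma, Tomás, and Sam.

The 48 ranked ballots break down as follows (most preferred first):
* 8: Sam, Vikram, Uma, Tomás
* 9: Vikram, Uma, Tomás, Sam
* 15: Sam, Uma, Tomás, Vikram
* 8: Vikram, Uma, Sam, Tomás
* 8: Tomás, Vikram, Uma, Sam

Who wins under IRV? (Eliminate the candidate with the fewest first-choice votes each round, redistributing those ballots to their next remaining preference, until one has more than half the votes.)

Vikram

Round 1: Vikram 17, Uma 0, Tomás 8, Sam 23. Uma eliminated.
Round 2: Vikram 17, Tomás 8, Sam 23. Tomás eliminated.
Round 3: Vikram 25, Sam 23. Vikram has a majority (≥25).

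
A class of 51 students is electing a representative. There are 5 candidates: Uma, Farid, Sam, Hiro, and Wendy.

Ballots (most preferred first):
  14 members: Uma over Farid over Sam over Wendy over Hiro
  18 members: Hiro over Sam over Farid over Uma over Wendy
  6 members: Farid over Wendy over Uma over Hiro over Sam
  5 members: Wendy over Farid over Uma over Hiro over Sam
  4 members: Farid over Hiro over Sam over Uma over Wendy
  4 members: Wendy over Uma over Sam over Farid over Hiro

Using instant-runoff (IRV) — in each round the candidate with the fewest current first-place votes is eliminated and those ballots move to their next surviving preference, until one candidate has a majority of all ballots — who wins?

Uma

Round 1: Uma 14, Farid 10, Sam 0, Hiro 18, Wendy 9. Sam eliminated.
Round 2: Uma 14, Farid 10, Hiro 18, Wendy 9. Wendy eliminated.
Round 3: Uma 18, Farid 15, Hiro 18. Farid eliminated.
Round 4: Uma 29, Hiro 22. Uma has a majority (≥26).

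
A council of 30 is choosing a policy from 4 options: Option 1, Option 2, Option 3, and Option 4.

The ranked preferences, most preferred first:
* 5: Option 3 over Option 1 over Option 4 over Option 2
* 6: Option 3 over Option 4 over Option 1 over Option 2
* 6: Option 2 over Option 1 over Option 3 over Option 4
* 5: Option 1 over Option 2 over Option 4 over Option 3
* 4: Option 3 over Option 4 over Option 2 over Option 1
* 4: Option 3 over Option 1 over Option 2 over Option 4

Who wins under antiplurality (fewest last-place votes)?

Option 1

Last-place votes: Option 1 4, Option 2 11, Option 3 5, Option 4 10.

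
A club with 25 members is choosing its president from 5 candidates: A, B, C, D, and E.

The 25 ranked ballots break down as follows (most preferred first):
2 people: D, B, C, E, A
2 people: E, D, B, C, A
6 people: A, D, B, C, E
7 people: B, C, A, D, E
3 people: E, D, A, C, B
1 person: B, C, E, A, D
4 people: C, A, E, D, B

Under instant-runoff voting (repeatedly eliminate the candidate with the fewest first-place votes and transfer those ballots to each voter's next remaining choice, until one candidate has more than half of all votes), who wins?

Round 1: A 6, B 8, C 4, D 2, E 5. D eliminated.
Round 2: A 6, B 10, C 4, E 5. C eliminated.
Round 3: A 10, B 10, E 5. E eliminated.
Round 4: A 13, B 12. A has a majority (≥13).

A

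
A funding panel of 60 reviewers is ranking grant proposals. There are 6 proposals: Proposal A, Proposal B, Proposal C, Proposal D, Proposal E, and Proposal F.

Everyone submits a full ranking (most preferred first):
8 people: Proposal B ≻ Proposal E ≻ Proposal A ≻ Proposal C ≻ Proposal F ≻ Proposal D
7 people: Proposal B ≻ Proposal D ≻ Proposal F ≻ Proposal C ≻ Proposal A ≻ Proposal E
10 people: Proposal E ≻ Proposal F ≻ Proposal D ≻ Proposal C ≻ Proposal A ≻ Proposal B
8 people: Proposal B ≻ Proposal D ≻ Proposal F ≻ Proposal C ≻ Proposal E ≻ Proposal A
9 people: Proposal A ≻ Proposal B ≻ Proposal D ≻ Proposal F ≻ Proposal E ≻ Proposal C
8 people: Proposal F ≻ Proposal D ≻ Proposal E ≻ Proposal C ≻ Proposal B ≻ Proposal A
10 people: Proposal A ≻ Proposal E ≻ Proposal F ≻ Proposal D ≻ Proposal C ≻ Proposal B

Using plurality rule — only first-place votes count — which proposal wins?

Proposal B

First-place votes: Proposal A 19, Proposal B 23, Proposal C 0, Proposal D 0, Proposal E 10, Proposal F 8.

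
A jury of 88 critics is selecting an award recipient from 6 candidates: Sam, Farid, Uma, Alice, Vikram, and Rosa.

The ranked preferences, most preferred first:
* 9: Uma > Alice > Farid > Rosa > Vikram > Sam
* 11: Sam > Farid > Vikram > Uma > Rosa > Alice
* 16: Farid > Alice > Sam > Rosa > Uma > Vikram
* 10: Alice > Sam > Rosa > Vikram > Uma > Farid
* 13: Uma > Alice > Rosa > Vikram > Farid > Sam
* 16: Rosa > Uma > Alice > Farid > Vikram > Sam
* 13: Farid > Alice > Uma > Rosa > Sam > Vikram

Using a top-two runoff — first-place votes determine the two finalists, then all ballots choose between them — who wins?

Uma

Round 1 first-place votes: Sam 11, Farid 29, Uma 22, Alice 10, Vikram 0, Rosa 16. Farid and Uma advance.
Runoff: Farid is ranked above Uma on 40 ballots, Uma above Farid on 48.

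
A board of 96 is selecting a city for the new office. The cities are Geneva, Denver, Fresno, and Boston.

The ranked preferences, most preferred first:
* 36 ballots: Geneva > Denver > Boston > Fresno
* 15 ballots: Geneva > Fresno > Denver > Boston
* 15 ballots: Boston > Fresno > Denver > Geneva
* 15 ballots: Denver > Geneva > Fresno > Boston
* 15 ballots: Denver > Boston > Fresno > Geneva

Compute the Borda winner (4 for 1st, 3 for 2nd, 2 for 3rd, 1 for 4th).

Geneva: 36×4 + 15×4 + 15×1 + 15×3 + 15×1 = 279
Denver: 36×3 + 15×2 + 15×2 + 15×4 + 15×4 = 288
Fresno: 36×1 + 15×3 + 15×3 + 15×2 + 15×2 = 186
Boston: 36×2 + 15×1 + 15×4 + 15×1 + 15×3 = 207

Denver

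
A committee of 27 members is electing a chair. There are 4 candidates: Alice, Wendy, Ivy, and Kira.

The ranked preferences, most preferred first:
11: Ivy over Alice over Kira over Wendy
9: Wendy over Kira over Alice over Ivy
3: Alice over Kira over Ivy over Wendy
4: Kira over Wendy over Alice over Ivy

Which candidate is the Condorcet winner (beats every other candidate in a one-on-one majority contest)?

Alice vs Wendy: 14–13
Alice vs Ivy: 16–11
Alice vs Kira: 14–13
Alice beats every other candidate.

Alice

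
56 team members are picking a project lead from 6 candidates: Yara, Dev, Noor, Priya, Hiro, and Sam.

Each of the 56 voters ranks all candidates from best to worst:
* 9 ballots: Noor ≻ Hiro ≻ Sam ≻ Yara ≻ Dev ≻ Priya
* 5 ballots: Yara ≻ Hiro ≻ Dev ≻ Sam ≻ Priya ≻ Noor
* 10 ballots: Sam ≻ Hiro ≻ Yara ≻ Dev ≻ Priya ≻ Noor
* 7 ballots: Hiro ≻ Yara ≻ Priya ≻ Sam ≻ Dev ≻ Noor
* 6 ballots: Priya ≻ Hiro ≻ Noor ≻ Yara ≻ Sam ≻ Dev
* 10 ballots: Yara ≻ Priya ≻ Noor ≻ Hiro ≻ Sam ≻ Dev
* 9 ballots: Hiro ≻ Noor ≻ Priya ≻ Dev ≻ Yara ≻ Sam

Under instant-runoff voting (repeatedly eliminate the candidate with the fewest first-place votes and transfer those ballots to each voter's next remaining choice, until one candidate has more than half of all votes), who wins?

Round 1: Yara 15, Dev 0, Noor 9, Priya 6, Hiro 16, Sam 10. Dev eliminated.
Round 2: Yara 15, Noor 9, Priya 6, Hiro 16, Sam 10. Priya eliminated.
Round 3: Yara 15, Noor 9, Hiro 22, Sam 10. Noor eliminated.
Round 4: Yara 15, Hiro 31, Sam 10. Hiro has a majority (≥29).

Hiro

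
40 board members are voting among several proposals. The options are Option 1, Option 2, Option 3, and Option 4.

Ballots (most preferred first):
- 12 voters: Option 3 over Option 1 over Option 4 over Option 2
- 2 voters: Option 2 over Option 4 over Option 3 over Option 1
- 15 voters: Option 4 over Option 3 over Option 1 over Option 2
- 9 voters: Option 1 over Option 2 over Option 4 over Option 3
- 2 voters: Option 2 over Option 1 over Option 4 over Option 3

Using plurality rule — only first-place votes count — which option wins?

First-place votes: Option 1 9, Option 2 4, Option 3 12, Option 4 15.

Option 4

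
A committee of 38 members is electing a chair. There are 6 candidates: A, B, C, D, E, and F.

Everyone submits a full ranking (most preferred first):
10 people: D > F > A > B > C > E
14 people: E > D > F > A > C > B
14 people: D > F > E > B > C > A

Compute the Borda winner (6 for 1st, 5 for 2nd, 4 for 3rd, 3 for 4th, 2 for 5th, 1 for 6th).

D

A: 10×4 + 14×3 + 14×1 = 96
B: 10×3 + 14×1 + 14×3 = 86
C: 10×2 + 14×2 + 14×2 = 76
D: 10×6 + 14×5 + 14×6 = 214
E: 10×1 + 14×6 + 14×4 = 150
F: 10×5 + 14×4 + 14×5 = 176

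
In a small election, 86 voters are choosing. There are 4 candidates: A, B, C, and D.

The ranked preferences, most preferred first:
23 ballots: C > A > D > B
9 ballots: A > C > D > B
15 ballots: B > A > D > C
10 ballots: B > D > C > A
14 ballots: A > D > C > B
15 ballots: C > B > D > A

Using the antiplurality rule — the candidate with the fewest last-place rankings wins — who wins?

Last-place votes: A 25, B 46, C 15, D 0.

D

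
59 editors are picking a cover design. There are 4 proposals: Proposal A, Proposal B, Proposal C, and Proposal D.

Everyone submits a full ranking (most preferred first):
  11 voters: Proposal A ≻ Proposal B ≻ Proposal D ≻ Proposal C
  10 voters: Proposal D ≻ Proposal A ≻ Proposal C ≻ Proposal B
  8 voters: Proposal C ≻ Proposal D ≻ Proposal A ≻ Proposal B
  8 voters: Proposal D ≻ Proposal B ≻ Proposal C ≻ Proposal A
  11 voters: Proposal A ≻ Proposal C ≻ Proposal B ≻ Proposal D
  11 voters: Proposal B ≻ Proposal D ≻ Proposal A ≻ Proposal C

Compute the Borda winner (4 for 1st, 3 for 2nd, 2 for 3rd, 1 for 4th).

Proposal A

Proposal A: 11×4 + 10×3 + 8×2 + 8×1 + 11×4 + 11×2 = 164
Proposal B: 11×3 + 10×1 + 8×1 + 8×3 + 11×2 + 11×4 = 141
Proposal C: 11×1 + 10×2 + 8×4 + 8×2 + 11×3 + 11×1 = 123
Proposal D: 11×2 + 10×4 + 8×3 + 8×4 + 11×1 + 11×3 = 162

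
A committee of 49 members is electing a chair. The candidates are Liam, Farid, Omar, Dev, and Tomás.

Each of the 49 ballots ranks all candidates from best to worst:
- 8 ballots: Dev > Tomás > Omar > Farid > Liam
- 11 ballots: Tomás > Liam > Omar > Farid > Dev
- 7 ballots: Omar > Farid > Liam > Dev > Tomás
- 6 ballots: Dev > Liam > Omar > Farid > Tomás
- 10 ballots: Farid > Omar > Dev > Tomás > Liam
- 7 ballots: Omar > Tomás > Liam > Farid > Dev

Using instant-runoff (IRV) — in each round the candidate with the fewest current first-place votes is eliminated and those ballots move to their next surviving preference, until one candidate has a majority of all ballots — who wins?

Omar

Round 1: Liam 0, Farid 10, Omar 14, Dev 14, Tomás 11. Liam eliminated.
Round 2: Farid 10, Omar 14, Dev 14, Tomás 11. Farid eliminated.
Round 3: Omar 24, Dev 14, Tomás 11. Tomás eliminated.
Round 4: Omar 35, Dev 14. Omar has a majority (≥25).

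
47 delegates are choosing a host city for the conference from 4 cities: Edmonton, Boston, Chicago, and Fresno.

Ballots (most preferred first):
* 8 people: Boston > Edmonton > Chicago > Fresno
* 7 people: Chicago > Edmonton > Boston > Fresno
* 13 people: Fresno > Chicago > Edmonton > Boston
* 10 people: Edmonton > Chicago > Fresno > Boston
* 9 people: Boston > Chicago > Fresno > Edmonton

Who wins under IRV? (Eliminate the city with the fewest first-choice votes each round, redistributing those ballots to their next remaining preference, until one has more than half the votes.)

Edmonton

Round 1: Edmonton 10, Boston 17, Chicago 7, Fresno 13. Chicago eliminated.
Round 2: Edmonton 17, Boston 17, Fresno 13. Fresno eliminated.
Round 3: Edmonton 30, Boston 17. Edmonton has a majority (≥24).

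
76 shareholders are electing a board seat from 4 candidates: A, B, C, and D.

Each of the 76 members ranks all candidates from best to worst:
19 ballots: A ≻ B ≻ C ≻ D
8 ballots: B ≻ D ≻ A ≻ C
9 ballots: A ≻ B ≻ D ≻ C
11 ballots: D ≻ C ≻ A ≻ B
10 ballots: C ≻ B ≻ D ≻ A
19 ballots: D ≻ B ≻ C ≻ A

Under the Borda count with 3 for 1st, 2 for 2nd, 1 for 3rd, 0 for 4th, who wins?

A: 19×3 + 8×1 + 9×3 + 11×1 + 10×0 + 19×0 = 103
B: 19×2 + 8×3 + 9×2 + 11×0 + 10×2 + 19×2 = 138
C: 19×1 + 8×0 + 9×0 + 11×2 + 10×3 + 19×1 = 90
D: 19×0 + 8×2 + 9×1 + 11×3 + 10×1 + 19×3 = 125

B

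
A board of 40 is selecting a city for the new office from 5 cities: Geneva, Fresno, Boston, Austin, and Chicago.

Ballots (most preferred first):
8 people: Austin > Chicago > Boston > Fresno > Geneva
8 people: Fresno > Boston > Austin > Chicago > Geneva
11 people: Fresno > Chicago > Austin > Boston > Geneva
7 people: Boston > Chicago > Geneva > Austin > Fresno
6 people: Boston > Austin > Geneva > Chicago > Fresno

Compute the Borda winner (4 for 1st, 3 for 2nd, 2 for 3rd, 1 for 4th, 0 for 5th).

Geneva: 8×0 + 8×0 + 11×0 + 7×2 + 6×2 = 26
Fresno: 8×1 + 8×4 + 11×4 + 7×0 + 6×0 = 84
Boston: 8×2 + 8×3 + 11×1 + 7×4 + 6×4 = 103
Austin: 8×4 + 8×2 + 11×2 + 7×1 + 6×3 = 95
Chicago: 8×3 + 8×1 + 11×3 + 7×3 + 6×1 = 92

Boston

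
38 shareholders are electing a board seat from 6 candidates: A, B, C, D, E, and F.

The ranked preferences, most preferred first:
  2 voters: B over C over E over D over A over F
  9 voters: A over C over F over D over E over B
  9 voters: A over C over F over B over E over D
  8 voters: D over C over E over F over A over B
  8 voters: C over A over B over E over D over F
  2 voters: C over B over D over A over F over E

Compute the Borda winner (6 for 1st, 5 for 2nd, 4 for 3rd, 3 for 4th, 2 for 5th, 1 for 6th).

C

A: 2×2 + 9×6 + 9×6 + 8×2 + 8×5 + 2×3 = 174
B: 2×6 + 9×1 + 9×3 + 8×1 + 8×4 + 2×5 = 98
C: 2×5 + 9×5 + 9×5 + 8×5 + 8×6 + 2×6 = 200
D: 2×3 + 9×3 + 9×1 + 8×6 + 8×2 + 2×4 = 114
E: 2×4 + 9×2 + 9×2 + 8×4 + 8×3 + 2×1 = 102
F: 2×1 + 9×4 + 9×4 + 8×3 + 8×1 + 2×2 = 110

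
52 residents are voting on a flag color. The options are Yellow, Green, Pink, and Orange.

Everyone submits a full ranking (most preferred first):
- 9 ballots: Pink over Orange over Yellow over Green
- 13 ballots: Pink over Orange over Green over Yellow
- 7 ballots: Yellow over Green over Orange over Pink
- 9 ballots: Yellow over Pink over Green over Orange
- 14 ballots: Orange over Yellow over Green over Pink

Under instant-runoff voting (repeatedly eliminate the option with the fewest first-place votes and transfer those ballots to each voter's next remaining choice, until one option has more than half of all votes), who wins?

Round 1: Yellow 16, Green 0, Pink 22, Orange 14. Green eliminated.
Round 2: Yellow 16, Pink 22, Orange 14. Orange eliminated.
Round 3: Yellow 30, Pink 22. Yellow has a majority (≥27).

Yellow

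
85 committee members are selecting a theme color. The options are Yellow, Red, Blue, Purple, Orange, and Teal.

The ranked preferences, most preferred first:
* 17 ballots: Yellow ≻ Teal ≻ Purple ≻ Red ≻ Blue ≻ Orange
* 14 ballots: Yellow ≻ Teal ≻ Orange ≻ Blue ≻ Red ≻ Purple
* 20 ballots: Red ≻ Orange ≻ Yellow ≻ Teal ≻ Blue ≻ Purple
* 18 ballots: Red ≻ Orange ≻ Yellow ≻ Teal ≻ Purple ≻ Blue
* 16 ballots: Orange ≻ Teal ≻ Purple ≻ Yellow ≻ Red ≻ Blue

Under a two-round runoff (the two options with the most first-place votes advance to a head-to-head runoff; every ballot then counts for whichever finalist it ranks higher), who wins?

Yellow

Round 1 first-place votes: Yellow 31, Red 38, Blue 0, Purple 0, Orange 16, Teal 0. Red and Yellow advance.
Runoff: Red is ranked above Yellow on 38 ballots, Yellow above Red on 47.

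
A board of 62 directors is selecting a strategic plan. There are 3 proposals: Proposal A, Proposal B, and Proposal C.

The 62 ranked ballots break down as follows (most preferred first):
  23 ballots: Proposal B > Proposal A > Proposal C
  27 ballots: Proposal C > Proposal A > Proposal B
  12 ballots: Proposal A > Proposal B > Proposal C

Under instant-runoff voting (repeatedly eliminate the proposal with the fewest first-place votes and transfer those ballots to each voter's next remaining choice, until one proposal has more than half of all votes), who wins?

Proposal B

Round 1: Proposal A 12, Proposal B 23, Proposal C 27. Proposal A eliminated.
Round 2: Proposal B 35, Proposal C 27. Proposal B has a majority (≥32).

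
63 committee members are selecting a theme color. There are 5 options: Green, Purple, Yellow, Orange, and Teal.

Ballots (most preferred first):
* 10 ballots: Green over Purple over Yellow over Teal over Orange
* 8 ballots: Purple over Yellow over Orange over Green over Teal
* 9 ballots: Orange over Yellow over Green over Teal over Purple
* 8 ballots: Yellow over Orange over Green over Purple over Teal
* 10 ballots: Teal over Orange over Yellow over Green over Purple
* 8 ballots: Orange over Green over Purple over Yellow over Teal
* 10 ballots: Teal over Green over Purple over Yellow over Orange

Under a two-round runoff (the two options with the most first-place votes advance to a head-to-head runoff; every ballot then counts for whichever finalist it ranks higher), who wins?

Round 1 first-place votes: Green 10, Purple 8, Yellow 8, Orange 17, Teal 20. Teal and Orange advance.
Runoff: Teal is ranked above Orange on 30 ballots, Orange above Teal on 33.

Orange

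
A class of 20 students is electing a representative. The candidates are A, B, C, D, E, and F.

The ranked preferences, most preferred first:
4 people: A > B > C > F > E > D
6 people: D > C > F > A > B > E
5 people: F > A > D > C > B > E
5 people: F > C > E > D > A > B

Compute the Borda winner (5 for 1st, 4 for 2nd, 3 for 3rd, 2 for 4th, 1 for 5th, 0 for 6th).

A: 4×5 + 6×2 + 5×4 + 5×1 = 57
B: 4×4 + 6×1 + 5×1 + 5×0 = 27
C: 4×3 + 6×4 + 5×2 + 5×4 = 66
D: 4×0 + 6×5 + 5×3 + 5×2 = 55
E: 4×1 + 6×0 + 5×0 + 5×3 = 19
F: 4×2 + 6×3 + 5×5 + 5×5 = 76

F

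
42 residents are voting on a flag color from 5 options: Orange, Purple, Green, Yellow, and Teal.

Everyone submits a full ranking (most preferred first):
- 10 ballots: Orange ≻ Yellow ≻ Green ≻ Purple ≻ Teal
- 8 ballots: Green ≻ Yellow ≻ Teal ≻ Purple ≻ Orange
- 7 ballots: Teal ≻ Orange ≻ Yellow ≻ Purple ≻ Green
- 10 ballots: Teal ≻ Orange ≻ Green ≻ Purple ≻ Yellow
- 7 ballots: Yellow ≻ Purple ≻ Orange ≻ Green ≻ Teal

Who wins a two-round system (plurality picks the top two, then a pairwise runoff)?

Teal

Round 1 first-place votes: Orange 10, Purple 0, Green 8, Yellow 7, Teal 17. Teal and Orange advance.
Runoff: Teal is ranked above Orange on 25 ballots, Orange above Teal on 17.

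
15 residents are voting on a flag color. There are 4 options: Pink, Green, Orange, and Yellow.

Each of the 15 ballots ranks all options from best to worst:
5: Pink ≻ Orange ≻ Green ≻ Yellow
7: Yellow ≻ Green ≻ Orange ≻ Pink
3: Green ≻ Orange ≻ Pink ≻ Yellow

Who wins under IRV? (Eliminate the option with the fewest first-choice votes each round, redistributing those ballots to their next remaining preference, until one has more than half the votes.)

Pink

Round 1: Pink 5, Green 3, Orange 0, Yellow 7. Orange eliminated.
Round 2: Pink 5, Green 3, Yellow 7. Green eliminated.
Round 3: Pink 8, Yellow 7. Pink has a majority (≥8).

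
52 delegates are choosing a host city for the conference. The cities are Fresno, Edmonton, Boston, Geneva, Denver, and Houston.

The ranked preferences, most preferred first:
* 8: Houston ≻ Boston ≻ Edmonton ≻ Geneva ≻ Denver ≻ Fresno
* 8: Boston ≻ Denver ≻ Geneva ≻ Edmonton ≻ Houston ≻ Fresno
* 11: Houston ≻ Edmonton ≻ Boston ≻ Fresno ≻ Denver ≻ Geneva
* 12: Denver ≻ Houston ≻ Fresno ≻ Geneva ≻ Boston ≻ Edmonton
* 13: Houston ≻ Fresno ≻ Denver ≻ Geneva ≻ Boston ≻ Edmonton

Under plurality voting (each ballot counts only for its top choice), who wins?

Houston

First-place votes: Fresno 0, Edmonton 0, Boston 8, Geneva 0, Denver 12, Houston 32.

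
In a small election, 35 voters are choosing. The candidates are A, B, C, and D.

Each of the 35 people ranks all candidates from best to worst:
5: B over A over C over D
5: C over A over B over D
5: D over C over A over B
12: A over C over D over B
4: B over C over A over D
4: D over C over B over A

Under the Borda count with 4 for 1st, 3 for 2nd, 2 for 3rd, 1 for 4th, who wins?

C

A: 5×3 + 5×3 + 5×2 + 12×4 + 4×2 + 4×1 = 100
B: 5×4 + 5×2 + 5×1 + 12×1 + 4×4 + 4×2 = 71
C: 5×2 + 5×4 + 5×3 + 12×3 + 4×3 + 4×3 = 105
D: 5×1 + 5×1 + 5×4 + 12×2 + 4×1 + 4×4 = 74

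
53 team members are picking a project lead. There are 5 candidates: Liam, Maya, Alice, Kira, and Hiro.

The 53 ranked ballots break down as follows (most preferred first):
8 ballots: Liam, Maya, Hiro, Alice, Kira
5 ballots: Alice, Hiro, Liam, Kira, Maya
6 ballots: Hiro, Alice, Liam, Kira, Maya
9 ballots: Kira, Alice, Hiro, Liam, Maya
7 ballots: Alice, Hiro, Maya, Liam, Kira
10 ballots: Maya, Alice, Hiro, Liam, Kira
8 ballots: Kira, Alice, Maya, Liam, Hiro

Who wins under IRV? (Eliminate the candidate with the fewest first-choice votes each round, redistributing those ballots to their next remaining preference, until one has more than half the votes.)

Alice

Round 1: Liam 8, Maya 10, Alice 12, Kira 17, Hiro 6. Hiro eliminated.
Round 2: Liam 8, Maya 10, Alice 18, Kira 17. Liam eliminated.
Round 3: Maya 18, Alice 18, Kira 17. Kira eliminated.
Round 4: Maya 18, Alice 35. Alice has a majority (≥27).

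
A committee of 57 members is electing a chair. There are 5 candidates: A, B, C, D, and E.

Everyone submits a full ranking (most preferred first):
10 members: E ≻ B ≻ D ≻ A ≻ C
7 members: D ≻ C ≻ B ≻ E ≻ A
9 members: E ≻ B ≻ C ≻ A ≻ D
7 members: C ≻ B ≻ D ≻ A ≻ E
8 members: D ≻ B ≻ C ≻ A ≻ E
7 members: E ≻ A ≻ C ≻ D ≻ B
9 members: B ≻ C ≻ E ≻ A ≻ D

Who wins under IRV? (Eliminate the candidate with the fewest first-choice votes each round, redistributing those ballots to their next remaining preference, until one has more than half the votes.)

Round 1: A 0, B 9, C 7, D 15, E 26. A eliminated.
Round 2: B 9, C 7, D 15, E 26. C eliminated.
Round 3: B 16, D 15, E 26. D eliminated.
Round 4: B 31, E 26. B has a majority (≥29).

B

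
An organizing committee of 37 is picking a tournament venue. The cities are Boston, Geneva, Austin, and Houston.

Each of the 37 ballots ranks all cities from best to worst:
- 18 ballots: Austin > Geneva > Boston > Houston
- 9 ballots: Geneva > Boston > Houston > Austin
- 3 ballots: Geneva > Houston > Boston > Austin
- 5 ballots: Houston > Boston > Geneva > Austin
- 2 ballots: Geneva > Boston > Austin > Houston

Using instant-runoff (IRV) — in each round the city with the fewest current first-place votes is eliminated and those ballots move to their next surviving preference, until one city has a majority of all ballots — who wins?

Round 1: Boston 0, Geneva 14, Austin 18, Houston 5. Boston eliminated.
Round 2: Geneva 14, Austin 18, Houston 5. Houston eliminated.
Round 3: Geneva 19, Austin 18. Geneva has a majority (≥19).

Geneva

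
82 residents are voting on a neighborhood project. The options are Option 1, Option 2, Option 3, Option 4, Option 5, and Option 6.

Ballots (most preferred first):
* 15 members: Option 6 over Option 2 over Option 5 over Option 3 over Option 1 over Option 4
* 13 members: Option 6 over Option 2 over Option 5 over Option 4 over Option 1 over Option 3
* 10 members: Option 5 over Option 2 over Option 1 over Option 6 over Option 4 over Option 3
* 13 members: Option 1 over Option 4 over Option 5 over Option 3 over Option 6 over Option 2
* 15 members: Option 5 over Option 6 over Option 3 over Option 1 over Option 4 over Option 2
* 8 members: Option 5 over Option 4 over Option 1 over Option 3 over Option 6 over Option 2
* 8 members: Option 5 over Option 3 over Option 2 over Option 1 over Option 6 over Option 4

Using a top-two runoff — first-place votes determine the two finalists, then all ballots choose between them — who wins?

Round 1 first-place votes: Option 1 13, Option 2 0, Option 3 0, Option 4 0, Option 5 41, Option 6 28. Option 5 and Option 6 advance.
Runoff: Option 5 is ranked above Option 6 on 54 ballots, Option 6 above Option 5 on 28.

Option 5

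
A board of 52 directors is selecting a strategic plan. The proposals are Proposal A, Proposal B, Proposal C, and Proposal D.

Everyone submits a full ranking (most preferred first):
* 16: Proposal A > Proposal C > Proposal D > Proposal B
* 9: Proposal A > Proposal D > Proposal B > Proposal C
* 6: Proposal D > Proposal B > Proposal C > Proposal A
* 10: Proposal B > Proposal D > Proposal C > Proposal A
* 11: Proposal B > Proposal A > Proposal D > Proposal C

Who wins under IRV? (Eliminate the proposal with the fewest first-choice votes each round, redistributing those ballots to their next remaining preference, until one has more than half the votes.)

Round 1: Proposal A 25, Proposal B 21, Proposal C 0, Proposal D 6. Proposal C eliminated.
Round 2: Proposal A 25, Proposal B 21, Proposal D 6. Proposal D eliminated.
Round 3: Proposal A 25, Proposal B 27. Proposal B has a majority (≥27).

Proposal B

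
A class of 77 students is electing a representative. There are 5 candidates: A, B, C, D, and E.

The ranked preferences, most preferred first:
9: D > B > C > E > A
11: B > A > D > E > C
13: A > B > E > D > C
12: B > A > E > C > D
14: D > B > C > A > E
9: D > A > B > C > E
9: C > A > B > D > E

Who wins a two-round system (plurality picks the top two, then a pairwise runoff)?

Round 1 first-place votes: A 13, B 23, C 9, D 32, E 0. D and B advance.
Runoff: D is ranked above B on 32 ballots, B above D on 45.

B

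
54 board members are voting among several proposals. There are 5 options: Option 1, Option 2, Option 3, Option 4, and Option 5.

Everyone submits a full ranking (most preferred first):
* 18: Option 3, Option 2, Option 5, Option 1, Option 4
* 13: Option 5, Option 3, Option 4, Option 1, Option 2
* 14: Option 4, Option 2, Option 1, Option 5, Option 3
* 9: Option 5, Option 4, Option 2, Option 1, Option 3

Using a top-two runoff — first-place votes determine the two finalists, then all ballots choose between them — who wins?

Round 1 first-place votes: Option 1 0, Option 2 0, Option 3 18, Option 4 14, Option 5 22. Option 5 and Option 3 advance.
Runoff: Option 5 is ranked above Option 3 on 36 ballots, Option 3 above Option 5 on 18.

Option 5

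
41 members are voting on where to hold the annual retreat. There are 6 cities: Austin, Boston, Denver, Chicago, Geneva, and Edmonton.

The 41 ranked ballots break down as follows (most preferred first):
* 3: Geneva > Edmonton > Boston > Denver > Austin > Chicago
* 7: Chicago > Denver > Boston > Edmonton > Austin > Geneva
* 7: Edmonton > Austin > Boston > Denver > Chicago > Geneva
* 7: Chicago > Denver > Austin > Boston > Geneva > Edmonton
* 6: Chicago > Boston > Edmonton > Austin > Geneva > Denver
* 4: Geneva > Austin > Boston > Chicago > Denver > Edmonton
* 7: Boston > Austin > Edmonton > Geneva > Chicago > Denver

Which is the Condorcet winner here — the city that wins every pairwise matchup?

Boston vs Austin: 23–18
Boston vs Denver: 27–14
Boston vs Chicago: 21–20
Boston vs Geneva: 34–7
Boston vs Edmonton: 31–10
Boston beats every other city.

Boston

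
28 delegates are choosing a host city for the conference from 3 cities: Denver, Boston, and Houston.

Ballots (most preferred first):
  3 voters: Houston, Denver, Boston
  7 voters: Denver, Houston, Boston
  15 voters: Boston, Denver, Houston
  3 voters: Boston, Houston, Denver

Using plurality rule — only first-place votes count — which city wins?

First-place votes: Denver 7, Boston 18, Houston 3.

Boston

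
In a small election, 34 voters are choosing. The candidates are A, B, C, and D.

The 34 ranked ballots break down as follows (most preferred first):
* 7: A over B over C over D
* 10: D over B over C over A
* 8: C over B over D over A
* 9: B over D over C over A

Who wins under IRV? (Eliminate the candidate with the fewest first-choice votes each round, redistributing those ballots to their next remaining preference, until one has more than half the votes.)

Round 1: A 7, B 9, C 8, D 10. A eliminated.
Round 2: B 16, C 8, D 10. C eliminated.
Round 3: B 24, D 10. B has a majority (≥18).

B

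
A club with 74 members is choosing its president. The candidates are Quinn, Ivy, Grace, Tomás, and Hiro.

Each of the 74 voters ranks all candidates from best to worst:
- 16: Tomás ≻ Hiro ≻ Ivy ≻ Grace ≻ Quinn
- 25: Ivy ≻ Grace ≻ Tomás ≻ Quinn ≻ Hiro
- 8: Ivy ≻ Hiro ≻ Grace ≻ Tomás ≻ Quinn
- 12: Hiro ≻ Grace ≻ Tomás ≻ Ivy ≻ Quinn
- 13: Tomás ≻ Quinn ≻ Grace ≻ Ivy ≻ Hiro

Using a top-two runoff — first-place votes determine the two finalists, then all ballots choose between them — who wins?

Round 1 first-place votes: Quinn 0, Ivy 33, Grace 0, Tomás 29, Hiro 12. Ivy and Tomás advance.
Runoff: Ivy is ranked above Tomás on 33 ballots, Tomás above Ivy on 41.

Tomás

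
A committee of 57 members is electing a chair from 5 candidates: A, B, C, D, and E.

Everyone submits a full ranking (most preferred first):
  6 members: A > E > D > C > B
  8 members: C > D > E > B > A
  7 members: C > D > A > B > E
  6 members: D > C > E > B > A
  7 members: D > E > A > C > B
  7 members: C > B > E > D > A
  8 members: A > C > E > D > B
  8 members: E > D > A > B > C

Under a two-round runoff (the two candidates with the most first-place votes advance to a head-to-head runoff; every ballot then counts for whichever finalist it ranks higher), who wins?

Round 1 first-place votes: A 14, B 0, C 22, D 13, E 8. C and A advance.
Runoff: C is ranked above A on 28 ballots, A above C on 29.

A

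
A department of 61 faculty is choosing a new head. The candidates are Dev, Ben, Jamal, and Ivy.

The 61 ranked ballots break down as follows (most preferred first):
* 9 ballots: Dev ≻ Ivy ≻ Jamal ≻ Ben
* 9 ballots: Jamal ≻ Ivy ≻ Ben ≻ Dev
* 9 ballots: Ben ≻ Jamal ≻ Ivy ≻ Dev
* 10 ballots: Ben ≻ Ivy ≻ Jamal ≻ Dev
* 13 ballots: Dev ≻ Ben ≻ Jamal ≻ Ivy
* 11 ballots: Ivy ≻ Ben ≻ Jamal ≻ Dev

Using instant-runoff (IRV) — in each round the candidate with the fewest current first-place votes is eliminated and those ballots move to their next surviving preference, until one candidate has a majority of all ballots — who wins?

Ivy

Round 1: Dev 22, Ben 19, Jamal 9, Ivy 11. Jamal eliminated.
Round 2: Dev 22, Ben 19, Ivy 20. Ben eliminated.
Round 3: Dev 22, Ivy 39. Ivy has a majority (≥31).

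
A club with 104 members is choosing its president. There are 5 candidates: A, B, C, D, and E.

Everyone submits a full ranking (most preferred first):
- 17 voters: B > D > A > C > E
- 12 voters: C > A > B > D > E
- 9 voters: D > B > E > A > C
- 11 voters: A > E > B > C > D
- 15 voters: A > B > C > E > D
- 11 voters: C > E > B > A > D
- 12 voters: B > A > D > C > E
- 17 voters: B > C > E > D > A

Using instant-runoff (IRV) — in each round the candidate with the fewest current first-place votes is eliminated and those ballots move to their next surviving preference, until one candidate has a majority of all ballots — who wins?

Round 1: A 26, B 46, C 23, D 9, E 0. E eliminated.
Round 2: A 26, B 46, C 23, D 9. D eliminated.
Round 3: A 26, B 55, C 23. B has a majority (≥53).

B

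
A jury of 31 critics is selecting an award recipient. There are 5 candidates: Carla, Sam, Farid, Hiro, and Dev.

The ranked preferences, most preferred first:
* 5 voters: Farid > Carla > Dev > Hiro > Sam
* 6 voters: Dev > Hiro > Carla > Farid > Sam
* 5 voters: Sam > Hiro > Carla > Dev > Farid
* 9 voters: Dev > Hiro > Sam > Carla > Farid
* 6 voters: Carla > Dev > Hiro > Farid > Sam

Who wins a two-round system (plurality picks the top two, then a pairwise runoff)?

Carla

Round 1 first-place votes: Carla 6, Sam 5, Farid 5, Hiro 0, Dev 15. Dev and Carla advance.
Runoff: Dev is ranked above Carla on 15 ballots, Carla above Dev on 16.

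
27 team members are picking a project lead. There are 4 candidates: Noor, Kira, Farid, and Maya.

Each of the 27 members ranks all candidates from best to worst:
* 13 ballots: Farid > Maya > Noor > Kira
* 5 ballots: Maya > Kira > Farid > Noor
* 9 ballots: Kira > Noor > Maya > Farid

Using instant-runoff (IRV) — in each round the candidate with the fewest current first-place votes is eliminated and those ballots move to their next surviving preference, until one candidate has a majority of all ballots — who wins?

Kira

Round 1: Noor 0, Kira 9, Farid 13, Maya 5. Noor eliminated.
Round 2: Kira 9, Farid 13, Maya 5. Maya eliminated.
Round 3: Kira 14, Farid 13. Kira has a majority (≥14).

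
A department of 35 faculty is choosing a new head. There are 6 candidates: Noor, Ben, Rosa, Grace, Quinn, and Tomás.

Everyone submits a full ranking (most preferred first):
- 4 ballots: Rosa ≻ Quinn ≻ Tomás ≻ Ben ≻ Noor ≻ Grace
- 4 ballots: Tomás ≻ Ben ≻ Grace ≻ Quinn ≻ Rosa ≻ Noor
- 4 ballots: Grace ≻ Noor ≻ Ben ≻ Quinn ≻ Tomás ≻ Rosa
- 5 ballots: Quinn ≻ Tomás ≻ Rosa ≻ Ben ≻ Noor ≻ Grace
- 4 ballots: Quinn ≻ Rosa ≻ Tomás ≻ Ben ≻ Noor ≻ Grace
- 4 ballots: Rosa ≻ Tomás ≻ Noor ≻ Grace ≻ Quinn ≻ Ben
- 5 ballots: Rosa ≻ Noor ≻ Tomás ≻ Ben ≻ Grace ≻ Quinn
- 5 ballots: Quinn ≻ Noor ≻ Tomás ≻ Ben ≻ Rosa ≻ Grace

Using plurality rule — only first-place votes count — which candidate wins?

First-place votes: Noor 0, Ben 0, Rosa 13, Grace 4, Quinn 14, Tomás 4.

Quinn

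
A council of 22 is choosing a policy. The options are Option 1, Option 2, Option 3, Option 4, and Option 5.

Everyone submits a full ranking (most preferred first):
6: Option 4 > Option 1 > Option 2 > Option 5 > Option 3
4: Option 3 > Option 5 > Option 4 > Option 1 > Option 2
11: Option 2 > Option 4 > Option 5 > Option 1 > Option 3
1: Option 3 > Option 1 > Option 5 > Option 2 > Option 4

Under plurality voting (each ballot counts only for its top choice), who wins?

First-place votes: Option 1 0, Option 2 11, Option 3 5, Option 4 6, Option 5 0.

Option 2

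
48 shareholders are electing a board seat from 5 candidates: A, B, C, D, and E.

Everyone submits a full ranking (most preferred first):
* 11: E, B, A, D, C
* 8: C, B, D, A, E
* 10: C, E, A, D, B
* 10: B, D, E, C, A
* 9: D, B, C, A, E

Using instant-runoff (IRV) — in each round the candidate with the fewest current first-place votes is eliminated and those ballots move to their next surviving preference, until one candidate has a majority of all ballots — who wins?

Round 1: A 0, B 10, C 18, D 9, E 11. A eliminated.
Round 2: B 10, C 18, D 9, E 11. D eliminated.
Round 3: B 19, C 18, E 11. E eliminated.
Round 4: B 30, C 18. B has a majority (≥25).

B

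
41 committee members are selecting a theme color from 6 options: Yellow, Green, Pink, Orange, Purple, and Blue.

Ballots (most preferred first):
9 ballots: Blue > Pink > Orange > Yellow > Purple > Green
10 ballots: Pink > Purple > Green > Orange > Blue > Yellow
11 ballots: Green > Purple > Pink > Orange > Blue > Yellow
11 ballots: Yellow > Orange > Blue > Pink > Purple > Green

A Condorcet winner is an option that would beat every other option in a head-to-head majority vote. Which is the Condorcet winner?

Pink vs Yellow: 30–11
Pink vs Green: 30–11
Pink vs Orange: 30–11
Pink vs Purple: 30–11
Pink vs Blue: 21–20
Pink beats every other option.

Pink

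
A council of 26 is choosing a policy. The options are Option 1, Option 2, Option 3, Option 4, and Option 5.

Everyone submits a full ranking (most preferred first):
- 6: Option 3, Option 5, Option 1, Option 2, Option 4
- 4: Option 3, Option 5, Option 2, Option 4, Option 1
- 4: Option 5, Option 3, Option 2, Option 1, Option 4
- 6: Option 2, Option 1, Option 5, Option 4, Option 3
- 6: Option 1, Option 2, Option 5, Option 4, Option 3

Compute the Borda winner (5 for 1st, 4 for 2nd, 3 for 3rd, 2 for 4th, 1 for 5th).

Option 5

Option 1: 6×3 + 4×1 + 4×2 + 6×4 + 6×5 = 84
Option 2: 6×2 + 4×3 + 4×3 + 6×5 + 6×4 = 90
Option 3: 6×5 + 4×5 + 4×4 + 6×1 + 6×1 = 78
Option 4: 6×1 + 4×2 + 4×1 + 6×2 + 6×2 = 42
Option 5: 6×4 + 4×4 + 4×5 + 6×3 + 6×3 = 96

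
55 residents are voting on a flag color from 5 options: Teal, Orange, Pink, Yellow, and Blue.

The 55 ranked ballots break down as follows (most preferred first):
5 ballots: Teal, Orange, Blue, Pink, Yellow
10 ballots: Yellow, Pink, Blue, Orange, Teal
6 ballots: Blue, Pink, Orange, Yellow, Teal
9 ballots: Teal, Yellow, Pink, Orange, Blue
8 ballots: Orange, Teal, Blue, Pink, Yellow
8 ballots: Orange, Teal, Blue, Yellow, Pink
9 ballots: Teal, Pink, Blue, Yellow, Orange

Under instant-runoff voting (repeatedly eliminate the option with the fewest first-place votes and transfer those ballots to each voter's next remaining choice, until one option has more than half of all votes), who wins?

Round 1: Teal 23, Orange 16, Pink 0, Yellow 10, Blue 6. Pink eliminated.
Round 2: Teal 23, Orange 16, Yellow 10, Blue 6. Blue eliminated.
Round 3: Teal 23, Orange 22, Yellow 10. Yellow eliminated.
Round 4: Teal 23, Orange 32. Orange has a majority (≥28).

Orange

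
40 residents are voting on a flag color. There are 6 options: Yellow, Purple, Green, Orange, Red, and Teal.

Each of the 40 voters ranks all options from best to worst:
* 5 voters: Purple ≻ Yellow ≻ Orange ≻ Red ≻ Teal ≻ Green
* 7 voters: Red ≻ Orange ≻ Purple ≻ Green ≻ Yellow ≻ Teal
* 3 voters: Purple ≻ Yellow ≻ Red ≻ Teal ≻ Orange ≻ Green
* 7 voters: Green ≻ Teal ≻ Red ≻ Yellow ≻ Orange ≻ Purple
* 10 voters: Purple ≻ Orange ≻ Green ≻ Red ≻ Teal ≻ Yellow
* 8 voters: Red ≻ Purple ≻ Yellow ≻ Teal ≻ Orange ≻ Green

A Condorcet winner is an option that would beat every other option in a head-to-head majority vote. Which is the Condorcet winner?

Red vs Yellow: 32–8
Red vs Purple: 22–18
Red vs Green: 23–17
Red vs Orange: 25–15
Red vs Teal: 33–7
Red beats every other option.

Red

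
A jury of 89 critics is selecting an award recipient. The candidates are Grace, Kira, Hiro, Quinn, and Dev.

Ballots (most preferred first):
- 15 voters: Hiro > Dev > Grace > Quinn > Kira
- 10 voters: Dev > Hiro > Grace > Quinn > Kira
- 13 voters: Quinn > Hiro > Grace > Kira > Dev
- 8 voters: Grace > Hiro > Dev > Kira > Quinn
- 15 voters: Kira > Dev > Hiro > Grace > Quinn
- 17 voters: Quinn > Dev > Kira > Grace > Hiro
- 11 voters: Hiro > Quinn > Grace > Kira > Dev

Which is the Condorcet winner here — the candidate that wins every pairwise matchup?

Hiro vs Grace: 64–25
Hiro vs Kira: 57–32
Hiro vs Quinn: 59–30
Hiro vs Dev: 47–42
Hiro beats every other candidate.

Hiro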